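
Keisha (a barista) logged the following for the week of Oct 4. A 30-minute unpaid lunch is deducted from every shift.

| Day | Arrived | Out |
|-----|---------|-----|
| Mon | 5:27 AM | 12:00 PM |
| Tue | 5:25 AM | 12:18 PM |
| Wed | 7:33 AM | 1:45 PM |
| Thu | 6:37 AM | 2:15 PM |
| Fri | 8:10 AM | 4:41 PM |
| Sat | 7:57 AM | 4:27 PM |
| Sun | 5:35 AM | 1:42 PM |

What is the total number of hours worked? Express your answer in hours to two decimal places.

Mon: 5:27 AM–12:00 PM = 6 h 33 min; less 30 min break → 6 h 3 min
Tue: 5:25 AM–12:18 PM = 6 h 53 min; less 30 min break → 6 h 23 min
Wed: 7:33 AM–1:45 PM = 6 h 12 min; less 30 min break → 5 h 42 min
Thu: 6:37 AM–2:15 PM = 7 h 38 min; less 30 min break → 7 h 8 min
Fri: 8:10 AM–4:41 PM = 8 h 31 min; less 30 min break → 8 h 1 min
Sat: 7:57 AM–4:27 PM = 8 h 30 min; less 30 min break → 8 h 0 min
Sun: 5:35 AM–1:42 PM = 8 h 7 min; less 30 min break → 7 h 37 min
Total: 6 h 3 min + 6 h 23 min + 5 h 42 min + 7 h 8 min + 8 h 1 min + 8 h 0 min + 7 h 37 min = 48 h 54 min.

48.90 hours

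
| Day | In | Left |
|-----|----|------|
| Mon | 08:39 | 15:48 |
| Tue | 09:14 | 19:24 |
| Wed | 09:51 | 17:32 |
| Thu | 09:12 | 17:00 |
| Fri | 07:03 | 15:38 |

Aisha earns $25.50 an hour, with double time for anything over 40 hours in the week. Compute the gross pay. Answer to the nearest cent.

Mon: 08:39–15:48 = 7 h 9 min
Tue: 09:14–19:24 = 10 h 10 min
Wed: 09:51–17:32 = 7 h 41 min
Thu: 09:12–17:00 = 7 h 48 min
Fri: 07:03–15:38 = 8 h 35 min
Total worked: 41 h 23 min = 2483 min.
Regular 40 h 0 min = 2400 min at $25.50/h; overtime 1 h 23 min = 83 min at $51.00/h.
Pay = (2400 × $25.50 + 83 × $51.00) ÷ 60 = $1090.55.

$1090.55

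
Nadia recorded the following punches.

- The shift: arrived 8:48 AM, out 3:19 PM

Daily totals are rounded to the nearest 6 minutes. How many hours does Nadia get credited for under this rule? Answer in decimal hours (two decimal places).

The shift: 8:48 AM–3:19 PM = 6 h 31 min → rounds to 6 h 30 min

6.50 hours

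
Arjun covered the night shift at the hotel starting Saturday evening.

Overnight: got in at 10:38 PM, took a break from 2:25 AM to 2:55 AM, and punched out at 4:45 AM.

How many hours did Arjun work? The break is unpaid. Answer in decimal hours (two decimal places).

Overnight: 10:38 PM → midnight = 1 h 22 min; midnight → 4:45 AM = 4 h 45 min; span 6 h 7 min; less 30 min break → 5 h 37 min

5.62 hours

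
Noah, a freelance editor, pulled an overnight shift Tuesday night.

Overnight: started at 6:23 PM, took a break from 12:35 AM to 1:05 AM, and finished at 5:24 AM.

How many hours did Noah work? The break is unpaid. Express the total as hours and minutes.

10 h 31 min

Overnight: 6:23 PM → midnight = 5 h 37 min; midnight → 5:24 AM = 5 h 24 min; span 11 h 1 min; less 30 min break → 10 h 31 min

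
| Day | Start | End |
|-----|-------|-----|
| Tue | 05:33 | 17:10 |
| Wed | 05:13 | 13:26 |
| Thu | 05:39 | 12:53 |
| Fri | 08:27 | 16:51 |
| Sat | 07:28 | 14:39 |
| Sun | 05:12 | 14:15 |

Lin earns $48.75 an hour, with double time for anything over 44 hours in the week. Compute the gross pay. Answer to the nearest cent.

$2895.75

Tue: 05:33–17:10 = 11 h 37 min
Wed: 05:13–13:26 = 8 h 13 min
Thu: 05:39–12:53 = 7 h 14 min
Fri: 08:27–16:51 = 8 h 24 min
Sat: 07:28–14:39 = 7 h 11 min
Sun: 05:12–14:15 = 9 h 3 min
Total worked: 51 h 42 min = 3102 min.
Regular 44 h 0 min = 2640 min at $48.75/h; overtime 7 h 42 min = 462 min at $97.50/h.
Pay = (2640 × $48.75 + 462 × $97.50) ÷ 60 = $2895.75.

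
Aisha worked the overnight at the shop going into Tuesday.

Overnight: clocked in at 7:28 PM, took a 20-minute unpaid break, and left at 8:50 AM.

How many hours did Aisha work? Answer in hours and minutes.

13 h 2 min

Overnight: 7:28 PM → midnight = 4 h 32 min; midnight → 8:50 AM = 8 h 50 min; span 13 h 22 min; less 20 min break → 13 h 2 min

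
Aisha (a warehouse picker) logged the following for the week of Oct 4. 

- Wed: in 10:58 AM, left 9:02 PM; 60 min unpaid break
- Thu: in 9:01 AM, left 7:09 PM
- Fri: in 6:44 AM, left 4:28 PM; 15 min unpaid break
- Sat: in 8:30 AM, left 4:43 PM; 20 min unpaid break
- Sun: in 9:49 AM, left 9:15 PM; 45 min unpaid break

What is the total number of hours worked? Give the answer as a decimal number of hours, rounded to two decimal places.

Wed: 10:58 AM–9:02 PM = 10 h 4 min; less 60 min break → 9 h 4 min
Thu: 9:01 AM–7:09 PM = 10 h 8 min
Fri: 6:44 AM–4:28 PM = 9 h 44 min; less 15 min break → 9 h 29 min
Sat: 8:30 AM–4:43 PM = 8 h 13 min; less 20 min break → 7 h 53 min
Sun: 9:49 AM–9:15 PM = 11 h 26 min; less 45 min break → 10 h 41 min
Total: 9 h 4 min + 10 h 8 min + 9 h 29 min + 7 h 53 min + 10 h 41 min = 47 h 15 min.

47.25 hours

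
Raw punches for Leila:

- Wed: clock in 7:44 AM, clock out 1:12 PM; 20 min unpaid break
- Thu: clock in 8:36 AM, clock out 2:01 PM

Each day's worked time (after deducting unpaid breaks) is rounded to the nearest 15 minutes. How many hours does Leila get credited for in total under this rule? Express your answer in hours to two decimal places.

Wed: 7:44 AM–1:12 PM = 5 h 28 min − 20 min = 5 h 8 min → rounds to 5 h 15 min
Thu: 8:36 AM–2:01 PM = 5 h 25 min → rounds to 5 h 30 min
Total credited: 10 h 45 min.

10.75 hours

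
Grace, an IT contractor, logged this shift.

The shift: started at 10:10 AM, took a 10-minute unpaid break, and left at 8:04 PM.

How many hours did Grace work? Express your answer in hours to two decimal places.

9.73 hours

The shift: 10:10 AM–8:04 PM = 9 h 54 min; less 10 min break → 9 h 44 min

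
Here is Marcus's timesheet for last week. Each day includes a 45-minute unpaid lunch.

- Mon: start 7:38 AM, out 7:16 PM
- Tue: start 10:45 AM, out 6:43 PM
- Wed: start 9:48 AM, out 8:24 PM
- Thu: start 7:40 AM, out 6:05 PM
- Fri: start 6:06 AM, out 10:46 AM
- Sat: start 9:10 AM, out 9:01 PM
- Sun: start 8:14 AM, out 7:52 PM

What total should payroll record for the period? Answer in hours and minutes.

63 h 31 min

Mon: 7:38 AM–7:16 PM = 11 h 38 min; less 45 min break → 10 h 53 min
Tue: 10:45 AM–6:43 PM = 7 h 58 min; less 45 min break → 7 h 13 min
Wed: 9:48 AM–8:24 PM = 10 h 36 min; less 45 min break → 9 h 51 min
Thu: 7:40 AM–6:05 PM = 10 h 25 min; less 45 min break → 9 h 40 min
Fri: 6:06 AM–10:46 AM = 4 h 40 min; less 45 min break → 3 h 55 min
Sat: 9:10 AM–9:01 PM = 11 h 51 min; less 45 min break → 11 h 6 min
Sun: 8:14 AM–7:52 PM = 11 h 38 min; less 45 min break → 10 h 53 min
Total: 10 h 53 min + 7 h 13 min + 9 h 51 min + 9 h 40 min + 3 h 55 min + 11 h 6 min + 10 h 53 min = 63 h 31 min.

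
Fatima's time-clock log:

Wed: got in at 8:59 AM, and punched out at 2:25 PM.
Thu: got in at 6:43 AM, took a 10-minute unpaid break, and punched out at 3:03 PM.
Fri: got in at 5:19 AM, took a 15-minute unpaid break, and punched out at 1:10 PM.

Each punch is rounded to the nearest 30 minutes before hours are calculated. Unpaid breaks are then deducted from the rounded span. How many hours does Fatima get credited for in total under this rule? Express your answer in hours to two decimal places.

Wed: in 8:59 AM→9:00 AM, out 2:25 PM→2:30 PM; 5 h 30 min
Thu: in 6:43 AM→6:30 AM, out 3:03 PM→3:00 PM; 8 h 30 min − 10 min = 8 h 20 min
Fri: in 5:19 AM→5:30 AM, out 1:10 PM→1:00 PM; 7 h 30 min − 15 min = 7 h 15 min
Total credited: 21 h 5 min.

21.08 hours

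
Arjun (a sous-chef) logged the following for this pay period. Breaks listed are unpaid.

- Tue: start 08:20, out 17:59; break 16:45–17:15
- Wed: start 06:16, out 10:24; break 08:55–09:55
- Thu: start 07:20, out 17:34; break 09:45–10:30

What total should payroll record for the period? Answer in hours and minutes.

Tue: 08:20–17:59 = 9 h 39 min; less 30 min break → 9 h 9 min
Wed: 06:16–10:24 = 4 h 8 min; less 60 min break → 3 h 8 min
Thu: 07:20–17:34 = 10 h 14 min; less 45 min break → 9 h 29 min
Total: 9 h 9 min + 3 h 8 min + 9 h 29 min = 21 h 46 min.

21 h 46 min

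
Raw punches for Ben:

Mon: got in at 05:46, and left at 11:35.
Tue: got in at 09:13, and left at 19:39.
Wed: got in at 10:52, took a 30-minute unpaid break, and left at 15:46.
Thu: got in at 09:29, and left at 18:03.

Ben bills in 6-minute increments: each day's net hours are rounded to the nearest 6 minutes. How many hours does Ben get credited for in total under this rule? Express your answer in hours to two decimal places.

29.20 hours

Mon: 05:46–11:35 = 5 h 49 min → rounds to 5 h 48 min
Tue: 09:13–19:39 = 10 h 26 min → rounds to 10 h 24 min
Wed: 10:52–15:46 = 4 h 54 min − 30 min = 4 h 24 min → rounds to 4 h 24 min
Thu: 09:29–18:03 = 8 h 34 min → rounds to 8 h 36 min
Total credited: 29 h 12 min.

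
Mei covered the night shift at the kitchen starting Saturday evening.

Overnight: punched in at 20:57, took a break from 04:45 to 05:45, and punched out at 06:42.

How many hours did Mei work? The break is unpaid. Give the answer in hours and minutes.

8 h 45 min

Overnight: 20:57 → midnight = 3 h 3 min; midnight → 06:42 = 6 h 42 min; span 9 h 45 min; less 60 min break → 8 h 45 min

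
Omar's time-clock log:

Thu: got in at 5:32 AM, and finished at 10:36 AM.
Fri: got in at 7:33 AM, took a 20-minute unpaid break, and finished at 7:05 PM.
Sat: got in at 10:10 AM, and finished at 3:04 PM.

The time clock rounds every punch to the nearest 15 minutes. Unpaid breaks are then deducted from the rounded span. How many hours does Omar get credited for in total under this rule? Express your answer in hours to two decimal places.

Thu: in 5:32 AM→5:30 AM, out 10:36 AM→10:30 AM; 5 h 0 min
Fri: in 7:33 AM→7:30 AM, out 7:05 PM→7:00 PM; 11 h 30 min − 20 min = 11 h 10 min
Sat: in 10:10 AM→10:15 AM, out 3:04 PM→3:00 PM; 4 h 45 min
Total credited: 20 h 55 min.

20.92 hours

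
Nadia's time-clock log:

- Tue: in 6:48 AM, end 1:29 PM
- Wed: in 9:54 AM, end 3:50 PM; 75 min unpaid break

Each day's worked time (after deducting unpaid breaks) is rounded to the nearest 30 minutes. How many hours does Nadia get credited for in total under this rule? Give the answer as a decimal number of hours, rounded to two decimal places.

11.00 hours

Tue: 6:48 AM–1:29 PM = 6 h 41 min → rounds to 6 h 30 min
Wed: 9:54 AM–3:50 PM = 5 h 56 min − 75 min = 4 h 41 min → rounds to 4 h 30 min
Total credited: 11 h 0 min.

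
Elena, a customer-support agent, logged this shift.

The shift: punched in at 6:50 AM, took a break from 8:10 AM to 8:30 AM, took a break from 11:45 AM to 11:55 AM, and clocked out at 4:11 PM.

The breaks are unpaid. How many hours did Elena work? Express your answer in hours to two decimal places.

The shift: 6:50 AM–4:11 PM = 9 h 21 min; less 30 min break → 8 h 51 min

8.85 hours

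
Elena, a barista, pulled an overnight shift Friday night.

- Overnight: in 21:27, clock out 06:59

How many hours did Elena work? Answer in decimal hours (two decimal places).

9.53 hours

Overnight: 21:27 → midnight = 2 h 33 min; midnight → 06:59 = 6 h 59 min; span 9 h 32 min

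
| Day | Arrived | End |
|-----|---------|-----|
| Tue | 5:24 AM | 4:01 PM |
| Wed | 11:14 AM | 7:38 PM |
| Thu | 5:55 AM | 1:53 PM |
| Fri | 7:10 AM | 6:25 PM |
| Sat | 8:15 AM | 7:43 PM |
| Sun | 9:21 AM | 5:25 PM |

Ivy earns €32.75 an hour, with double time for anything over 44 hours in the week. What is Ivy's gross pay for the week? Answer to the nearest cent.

€2342.72

Tue: 5:24 AM–4:01 PM = 10 h 37 min
Wed: 11:14 AM–7:38 PM = 8 h 24 min
Thu: 5:55 AM–1:53 PM = 7 h 58 min
Fri: 7:10 AM–6:25 PM = 11 h 15 min
Sat: 8:15 AM–7:43 PM = 11 h 28 min
Sun: 9:21 AM–5:25 PM = 8 h 4 min
Total worked: 57 h 46 min = 3466 min.
Regular 44 h 0 min = 2640 min at €32.75/h; overtime 13 h 46 min = 826 min at €65.50/h.
Pay = (2640 × €32.75 + 826 × €65.50) ÷ 60 = €2342.72.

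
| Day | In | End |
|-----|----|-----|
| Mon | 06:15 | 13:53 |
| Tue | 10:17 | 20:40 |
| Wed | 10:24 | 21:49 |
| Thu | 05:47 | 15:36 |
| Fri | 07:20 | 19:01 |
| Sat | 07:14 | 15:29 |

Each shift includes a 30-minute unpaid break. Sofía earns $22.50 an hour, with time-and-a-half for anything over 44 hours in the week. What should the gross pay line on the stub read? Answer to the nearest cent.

Mon: 06:15–13:53 = 7 h 38 min; less 30 min break → 7 h 8 min
Tue: 10:17–20:40 = 10 h 23 min; less 30 min break → 9 h 53 min
Wed: 10:24–21:49 = 11 h 25 min; less 30 min break → 10 h 55 min
Thu: 05:47–15:36 = 9 h 49 min; less 30 min break → 9 h 19 min
Fri: 07:20–19:01 = 11 h 41 min; less 30 min break → 11 h 11 min
Sat: 07:14–15:29 = 8 h 15 min; less 30 min break → 7 h 45 min
Total worked: 56 h 11 min = 3371 min.
Regular 44 h 0 min = 2640 min at $22.50/h; overtime 12 h 11 min = 731 min at $33.75/h.
Pay = (2640 × $22.50 + 731 × $33.75) ÷ 60 = $1401.19.

$1401.19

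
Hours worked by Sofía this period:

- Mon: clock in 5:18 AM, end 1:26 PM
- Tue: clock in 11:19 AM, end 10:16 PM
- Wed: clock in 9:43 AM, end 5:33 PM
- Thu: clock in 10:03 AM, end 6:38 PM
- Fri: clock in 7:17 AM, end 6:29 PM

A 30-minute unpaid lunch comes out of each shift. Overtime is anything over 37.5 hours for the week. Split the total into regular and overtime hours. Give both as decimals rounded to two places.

Regular 37.50 hours, overtime 6.70 hours

Mon: 5:18 AM–1:26 PM = 8 h 8 min; less 30 min break → 7 h 38 min
Tue: 11:19 AM–10:16 PM = 10 h 57 min; less 30 min break → 10 h 27 min
Wed: 9:43 AM–5:33 PM = 7 h 50 min; less 30 min break → 7 h 20 min
Thu: 10:03 AM–6:38 PM = 8 h 35 min; less 30 min break → 8 h 5 min
Fri: 7:17 AM–6:29 PM = 11 h 12 min; less 30 min break → 10 h 42 min
Total worked: 44 h 12 min = 44.20 h.
Threshold 37.5 h → overtime 6 h 42 min, regular 37 h 30 min.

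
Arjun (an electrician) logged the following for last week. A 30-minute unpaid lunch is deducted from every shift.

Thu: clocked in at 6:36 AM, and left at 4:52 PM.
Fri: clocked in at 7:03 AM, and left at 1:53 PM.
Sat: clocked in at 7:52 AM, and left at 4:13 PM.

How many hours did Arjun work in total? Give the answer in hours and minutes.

23 h 57 min

Thu: 6:36 AM–4:52 PM = 10 h 16 min; less 30 min break → 9 h 46 min
Fri: 7:03 AM–1:53 PM = 6 h 50 min; less 30 min break → 6 h 20 min
Sat: 7:52 AM–4:13 PM = 8 h 21 min; less 30 min break → 7 h 51 min
Total: 9 h 46 min + 6 h 20 min + 7 h 51 min = 23 h 57 min.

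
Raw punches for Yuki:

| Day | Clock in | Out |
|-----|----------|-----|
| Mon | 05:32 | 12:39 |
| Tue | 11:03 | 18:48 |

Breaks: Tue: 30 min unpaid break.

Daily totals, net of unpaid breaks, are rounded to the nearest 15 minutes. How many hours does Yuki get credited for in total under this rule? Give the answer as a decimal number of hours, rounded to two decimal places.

Mon: 05:32–12:39 = 7 h 7 min → rounds to 7 h 0 min
Tue: 11:03–18:48 = 7 h 45 min − 30 min = 7 h 15 min → rounds to 7 h 15 min
Total credited: 14 h 15 min.

14.25 hours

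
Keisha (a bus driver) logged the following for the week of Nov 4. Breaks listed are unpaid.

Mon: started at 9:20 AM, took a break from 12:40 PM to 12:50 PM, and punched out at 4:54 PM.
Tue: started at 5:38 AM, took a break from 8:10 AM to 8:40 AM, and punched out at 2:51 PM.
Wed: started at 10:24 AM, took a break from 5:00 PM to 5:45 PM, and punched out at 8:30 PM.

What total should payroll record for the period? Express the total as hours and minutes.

Mon: 9:20 AM–4:54 PM = 7 h 34 min; less 10 min break → 7 h 24 min
Tue: 5:38 AM–2:51 PM = 9 h 13 min; less 30 min break → 8 h 43 min
Wed: 10:24 AM–8:30 PM = 10 h 6 min; less 45 min break → 9 h 21 min
Total: 7 h 24 min + 8 h 43 min + 9 h 21 min = 25 h 28 min.

25 h 28 min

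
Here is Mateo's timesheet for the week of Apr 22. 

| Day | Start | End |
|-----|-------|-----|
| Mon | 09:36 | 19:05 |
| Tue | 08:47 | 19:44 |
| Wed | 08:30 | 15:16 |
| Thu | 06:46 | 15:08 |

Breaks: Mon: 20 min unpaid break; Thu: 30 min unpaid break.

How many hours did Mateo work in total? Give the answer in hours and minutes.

Mon: 09:36–19:05 = 9 h 29 min; less 20 min break → 9 h 9 min
Tue: 08:47–19:44 = 10 h 57 min
Wed: 08:30–15:16 = 6 h 46 min
Thu: 06:46–15:08 = 8 h 22 min; less 30 min break → 7 h 52 min
Total: 9 h 9 min + 10 h 57 min + 6 h 46 min + 7 h 52 min = 34 h 44 min.

34 h 44 min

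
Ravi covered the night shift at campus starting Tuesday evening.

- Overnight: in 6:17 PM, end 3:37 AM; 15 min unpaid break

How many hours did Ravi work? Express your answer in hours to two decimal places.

9.08 hours

Overnight: 6:17 PM → midnight = 5 h 43 min; midnight → 3:37 AM = 3 h 37 min; span 9 h 20 min; less 15 min break → 9 h 5 min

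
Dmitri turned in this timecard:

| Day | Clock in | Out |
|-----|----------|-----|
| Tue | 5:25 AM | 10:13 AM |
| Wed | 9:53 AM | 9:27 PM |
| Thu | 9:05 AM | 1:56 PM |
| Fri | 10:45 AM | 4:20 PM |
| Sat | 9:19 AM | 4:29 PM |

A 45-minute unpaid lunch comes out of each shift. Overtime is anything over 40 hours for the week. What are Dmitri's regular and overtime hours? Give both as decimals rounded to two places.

Regular 30.22 hours, overtime 0.00 hours

Tue: 5:25 AM–10:13 AM = 4 h 48 min; less 45 min break → 4 h 3 min
Wed: 9:53 AM–9:27 PM = 11 h 34 min; less 45 min break → 10 h 49 min
Thu: 9:05 AM–1:56 PM = 4 h 51 min; less 45 min break → 4 h 6 min
Fri: 10:45 AM–4:20 PM = 5 h 35 min; less 45 min break → 4 h 50 min
Sat: 9:19 AM–4:29 PM = 7 h 10 min; less 45 min break → 6 h 25 min
Total worked: 30 h 13 min = 30.22 h.
Threshold 40 h → overtime 0 h 0 min, regular 30 h 13 min.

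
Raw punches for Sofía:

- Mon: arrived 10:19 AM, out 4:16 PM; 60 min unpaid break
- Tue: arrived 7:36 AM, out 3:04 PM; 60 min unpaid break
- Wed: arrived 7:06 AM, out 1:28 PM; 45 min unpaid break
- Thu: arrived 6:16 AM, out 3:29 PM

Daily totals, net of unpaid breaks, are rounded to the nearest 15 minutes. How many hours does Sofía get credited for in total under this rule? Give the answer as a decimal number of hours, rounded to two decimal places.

Mon: 10:19 AM–4:16 PM = 5 h 57 min − 60 min = 4 h 57 min → rounds to 5 h 0 min
Tue: 7:36 AM–3:04 PM = 7 h 28 min − 60 min = 6 h 28 min → rounds to 6 h 30 min
Wed: 7:06 AM–1:28 PM = 6 h 22 min − 45 min = 5 h 37 min → rounds to 5 h 30 min
Thu: 6:16 AM–3:29 PM = 9 h 13 min → rounds to 9 h 15 min
Total credited: 26 h 15 min.

26.25 hours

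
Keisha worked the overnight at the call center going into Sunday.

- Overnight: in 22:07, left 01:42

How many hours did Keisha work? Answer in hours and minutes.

3 h 35 min

Overnight: 22:07 → midnight = 1 h 53 min; midnight → 01:42 = 1 h 42 min; span 3 h 35 min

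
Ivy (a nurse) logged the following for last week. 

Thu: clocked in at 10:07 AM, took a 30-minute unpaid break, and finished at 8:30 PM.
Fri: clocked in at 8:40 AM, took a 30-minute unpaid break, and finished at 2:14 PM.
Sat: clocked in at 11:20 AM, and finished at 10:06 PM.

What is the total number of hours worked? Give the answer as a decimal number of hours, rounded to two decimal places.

25.72 hours

Thu: 10:07 AM–8:30 PM = 10 h 23 min; less 30 min break → 9 h 53 min
Fri: 8:40 AM–2:14 PM = 5 h 34 min; less 30 min break → 5 h 4 min
Sat: 11:20 AM–10:06 PM = 10 h 46 min
Total: 9 h 53 min + 5 h 4 min + 10 h 46 min = 25 h 43 min.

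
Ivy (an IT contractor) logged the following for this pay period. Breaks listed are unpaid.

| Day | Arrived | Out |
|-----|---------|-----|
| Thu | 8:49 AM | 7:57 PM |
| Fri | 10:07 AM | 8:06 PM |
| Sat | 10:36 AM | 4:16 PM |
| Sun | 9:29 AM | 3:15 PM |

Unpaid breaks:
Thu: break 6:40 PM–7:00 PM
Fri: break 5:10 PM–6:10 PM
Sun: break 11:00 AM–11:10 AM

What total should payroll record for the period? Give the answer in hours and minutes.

31 h 3 min

Thu: 8:49 AM–7:57 PM = 11 h 8 min; less 20 min break → 10 h 48 min
Fri: 10:07 AM–8:06 PM = 9 h 59 min; less 60 min break → 8 h 59 min
Sat: 10:36 AM–4:16 PM = 5 h 40 min
Sun: 9:29 AM–3:15 PM = 5 h 46 min; less 10 min break → 5 h 36 min
Total: 10 h 48 min + 8 h 59 min + 5 h 40 min + 5 h 36 min = 31 h 3 min.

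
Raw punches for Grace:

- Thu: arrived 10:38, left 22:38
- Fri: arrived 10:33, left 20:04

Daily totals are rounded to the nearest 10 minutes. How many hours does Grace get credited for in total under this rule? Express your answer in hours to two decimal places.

Thu: 10:38–22:38 = 12 h 0 min → rounds to 12 h 0 min
Fri: 10:33–20:04 = 9 h 31 min → rounds to 9 h 30 min
Total credited: 21 h 30 min.

21.50 hours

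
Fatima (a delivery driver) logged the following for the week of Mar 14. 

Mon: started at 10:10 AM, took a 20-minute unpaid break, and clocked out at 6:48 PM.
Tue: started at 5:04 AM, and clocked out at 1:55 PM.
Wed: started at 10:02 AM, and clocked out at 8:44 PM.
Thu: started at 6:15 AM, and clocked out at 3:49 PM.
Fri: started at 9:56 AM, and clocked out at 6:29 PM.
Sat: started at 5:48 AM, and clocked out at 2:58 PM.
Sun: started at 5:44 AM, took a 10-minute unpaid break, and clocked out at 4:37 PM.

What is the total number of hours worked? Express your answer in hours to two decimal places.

Mon: 10:10 AM–6:48 PM = 8 h 38 min; less 20 min break → 8 h 18 min
Tue: 5:04 AM–1:55 PM = 8 h 51 min
Wed: 10:02 AM–8:44 PM = 10 h 42 min
Thu: 6:15 AM–3:49 PM = 9 h 34 min
Fri: 9:56 AM–6:29 PM = 8 h 33 min
Sat: 5:48 AM–2:58 PM = 9 h 10 min
Sun: 5:44 AM–4:37 PM = 10 h 53 min; less 10 min break → 10 h 43 min
Total: 8 h 18 min + 8 h 51 min + 10 h 42 min + 9 h 34 min + 8 h 33 min + 9 h 10 min + 10 h 43 min = 65 h 51 min.

65.85 hours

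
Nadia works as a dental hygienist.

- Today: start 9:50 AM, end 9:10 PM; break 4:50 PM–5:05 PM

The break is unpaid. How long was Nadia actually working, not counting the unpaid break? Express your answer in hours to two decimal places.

Today: 9:50 AM–9:10 PM = 11 h 20 min; less 15 min break → 11 h 5 min

11.08 hours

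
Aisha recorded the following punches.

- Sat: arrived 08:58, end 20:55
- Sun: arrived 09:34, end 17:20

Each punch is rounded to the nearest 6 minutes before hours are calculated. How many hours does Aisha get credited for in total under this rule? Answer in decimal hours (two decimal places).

Sat: in 08:58→09:00, out 20:55→20:54; 11 h 54 min
Sun: in 09:34→09:36, out 17:20→17:18; 7 h 42 min
Total credited: 19 h 36 min.

19.60 hours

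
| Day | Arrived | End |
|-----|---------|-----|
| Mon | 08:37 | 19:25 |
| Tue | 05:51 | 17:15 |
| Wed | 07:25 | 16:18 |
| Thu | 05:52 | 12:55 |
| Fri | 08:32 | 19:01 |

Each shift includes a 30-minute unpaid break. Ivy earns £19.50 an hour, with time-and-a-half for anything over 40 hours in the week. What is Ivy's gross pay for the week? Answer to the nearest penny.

£958.91

Mon: 08:37–19:25 = 10 h 48 min; less 30 min break → 10 h 18 min
Tue: 05:51–17:15 = 11 h 24 min; less 30 min break → 10 h 54 min
Wed: 07:25–16:18 = 8 h 53 min; less 30 min break → 8 h 23 min
Thu: 05:52–12:55 = 7 h 3 min; less 30 min break → 6 h 33 min
Fri: 08:32–19:01 = 10 h 29 min; less 30 min break → 9 h 59 min
Total worked: 46 h 7 min = 2767 min.
Regular 40 h 0 min = 2400 min at £19.50/h; overtime 6 h 7 min = 367 min at £29.25/h.
Pay = (2400 × £19.50 + 367 × £29.25) ÷ 60 = £958.91.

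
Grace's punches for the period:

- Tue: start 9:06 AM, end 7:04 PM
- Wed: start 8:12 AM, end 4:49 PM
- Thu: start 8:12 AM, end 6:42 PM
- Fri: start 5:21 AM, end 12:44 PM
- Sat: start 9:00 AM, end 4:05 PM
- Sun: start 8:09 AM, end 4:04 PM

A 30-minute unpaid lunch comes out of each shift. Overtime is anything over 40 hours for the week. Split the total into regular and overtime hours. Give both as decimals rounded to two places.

Regular 40.00 hours, overtime 8.47 hours

Tue: 9:06 AM–7:04 PM = 9 h 58 min; less 30 min break → 9 h 28 min
Wed: 8:12 AM–4:49 PM = 8 h 37 min; less 30 min break → 8 h 7 min
Thu: 8:12 AM–6:42 PM = 10 h 30 min; less 30 min break → 10 h 0 min
Fri: 5:21 AM–12:44 PM = 7 h 23 min; less 30 min break → 6 h 53 min
Sat: 9:00 AM–4:05 PM = 7 h 5 min; less 30 min break → 6 h 35 min
Sun: 8:09 AM–4:04 PM = 7 h 55 min; less 30 min break → 7 h 25 min
Total worked: 48 h 28 min = 48.47 h.
Threshold 40 h → overtime 8 h 28 min, regular 40 h 0 min.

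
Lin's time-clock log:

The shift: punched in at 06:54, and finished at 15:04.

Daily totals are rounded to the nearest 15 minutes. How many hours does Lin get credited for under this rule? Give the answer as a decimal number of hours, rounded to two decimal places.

The shift: 06:54–15:04 = 8 h 10 min → rounds to 8 h 15 min

8.25 hours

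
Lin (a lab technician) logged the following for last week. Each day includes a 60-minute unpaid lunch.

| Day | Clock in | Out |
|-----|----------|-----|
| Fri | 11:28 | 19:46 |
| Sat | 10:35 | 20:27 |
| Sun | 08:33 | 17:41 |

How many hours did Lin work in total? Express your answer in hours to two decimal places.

24.30 hours

Fri: 11:28–19:46 = 8 h 18 min; less 60 min break → 7 h 18 min
Sat: 10:35–20:27 = 9 h 52 min; less 60 min break → 8 h 52 min
Sun: 08:33–17:41 = 9 h 8 min; less 60 min break → 8 h 8 min
Total: 7 h 18 min + 8 h 52 min + 8 h 8 min = 24 h 18 min.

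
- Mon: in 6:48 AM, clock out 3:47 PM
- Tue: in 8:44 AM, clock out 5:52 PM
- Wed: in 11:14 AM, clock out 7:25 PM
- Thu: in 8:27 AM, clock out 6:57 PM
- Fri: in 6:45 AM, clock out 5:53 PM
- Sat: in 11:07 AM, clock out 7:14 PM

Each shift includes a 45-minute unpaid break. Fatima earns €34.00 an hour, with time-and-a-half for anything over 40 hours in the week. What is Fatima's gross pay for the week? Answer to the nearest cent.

€1949.05

Mon: 6:48 AM–3:47 PM = 8 h 59 min; less 45 min break → 8 h 14 min
Tue: 8:44 AM–5:52 PM = 9 h 8 min; less 45 min break → 8 h 23 min
Wed: 11:14 AM–7:25 PM = 8 h 11 min; less 45 min break → 7 h 26 min
Thu: 8:27 AM–6:57 PM = 10 h 30 min; less 45 min break → 9 h 45 min
Fri: 6:45 AM–5:53 PM = 11 h 8 min; less 45 min break → 10 h 23 min
Sat: 11:07 AM–7:14 PM = 8 h 7 min; less 45 min break → 7 h 22 min
Total worked: 51 h 33 min = 3093 min.
Regular 40 h 0 min = 2400 min at €34.00/h; overtime 11 h 33 min = 693 min at €51.00/h.
Pay = (2400 × €34.00 + 693 × €51.00) ÷ 60 = €1949.05.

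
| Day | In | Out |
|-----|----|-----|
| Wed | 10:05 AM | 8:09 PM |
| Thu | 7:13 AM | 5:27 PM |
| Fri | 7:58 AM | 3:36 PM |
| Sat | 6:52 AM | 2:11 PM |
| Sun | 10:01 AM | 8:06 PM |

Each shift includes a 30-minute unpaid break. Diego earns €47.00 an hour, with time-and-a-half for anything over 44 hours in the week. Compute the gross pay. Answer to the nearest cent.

€2013.17

Wed: 10:05 AM–8:09 PM = 10 h 4 min; less 30 min break → 9 h 34 min
Thu: 7:13 AM–5:27 PM = 10 h 14 min; less 30 min break → 9 h 44 min
Fri: 7:58 AM–3:36 PM = 7 h 38 min; less 30 min break → 7 h 8 min
Sat: 6:52 AM–2:11 PM = 7 h 19 min; less 30 min break → 6 h 49 min
Sun: 10:01 AM–8:06 PM = 10 h 5 min; less 30 min break → 9 h 35 min
Total worked: 42 h 50 min = 2570 min.
Regular 42 h 50 min = 2570 min at €47.00/h; overtime 0 h 0 min = 0 min at €70.50/h.
Pay = (2570 × €47.00 + 0 × €70.50) ÷ 60 = €2013.17.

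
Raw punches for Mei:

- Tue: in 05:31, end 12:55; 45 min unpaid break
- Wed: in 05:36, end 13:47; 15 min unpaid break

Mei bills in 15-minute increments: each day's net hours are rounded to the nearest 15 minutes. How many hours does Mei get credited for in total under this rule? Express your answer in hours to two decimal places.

Tue: 05:31–12:55 = 7 h 24 min − 45 min = 6 h 39 min → rounds to 6 h 45 min
Wed: 05:36–13:47 = 8 h 11 min − 15 min = 7 h 56 min → rounds to 8 h 0 min
Total credited: 14 h 45 min.

14.75 hours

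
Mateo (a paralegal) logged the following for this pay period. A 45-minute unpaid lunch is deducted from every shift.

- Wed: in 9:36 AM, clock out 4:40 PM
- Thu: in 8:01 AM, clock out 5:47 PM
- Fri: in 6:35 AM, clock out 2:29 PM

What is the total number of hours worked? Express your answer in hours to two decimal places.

Wed: 9:36 AM–4:40 PM = 7 h 4 min; less 45 min break → 6 h 19 min
Thu: 8:01 AM–5:47 PM = 9 h 46 min; less 45 min break → 9 h 1 min
Fri: 6:35 AM–2:29 PM = 7 h 54 min; less 45 min break → 7 h 9 min
Total: 6 h 19 min + 9 h 1 min + 7 h 9 min = 22 h 29 min.

22.48 hours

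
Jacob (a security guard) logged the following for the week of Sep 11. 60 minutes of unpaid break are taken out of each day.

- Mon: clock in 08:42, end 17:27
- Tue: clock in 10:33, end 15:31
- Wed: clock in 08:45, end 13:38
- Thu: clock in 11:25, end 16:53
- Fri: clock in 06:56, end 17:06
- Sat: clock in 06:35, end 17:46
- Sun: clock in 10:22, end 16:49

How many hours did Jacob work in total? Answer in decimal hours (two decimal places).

Mon: 08:42–17:27 = 8 h 45 min; less 60 min break → 7 h 45 min
Tue: 10:33–15:31 = 4 h 58 min; less 60 min break → 3 h 58 min
Wed: 08:45–13:38 = 4 h 53 min; less 60 min break → 3 h 53 min
Thu: 11:25–16:53 = 5 h 28 min; less 60 min break → 4 h 28 min
Fri: 06:56–17:06 = 10 h 10 min; less 60 min break → 9 h 10 min
Sat: 06:35–17:46 = 11 h 11 min; less 60 min break → 10 h 11 min
Sun: 10:22–16:49 = 6 h 27 min; less 60 min break → 5 h 27 min
Total: 7 h 45 min + 3 h 58 min + 3 h 53 min + 4 h 28 min + 9 h 10 min + 10 h 11 min + 5 h 27 min = 44 h 52 min.

44.87 hours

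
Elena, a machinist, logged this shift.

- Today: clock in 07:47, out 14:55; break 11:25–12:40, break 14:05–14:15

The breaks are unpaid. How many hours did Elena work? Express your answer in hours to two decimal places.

5.72 hours

Today: 07:47–14:55 = 7 h 8 min; less 85 min break → 5 h 43 min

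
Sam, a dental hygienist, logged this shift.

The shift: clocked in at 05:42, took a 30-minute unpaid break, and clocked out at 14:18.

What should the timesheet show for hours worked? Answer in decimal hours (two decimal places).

The shift: 05:42–14:18 = 8 h 36 min; less 30 min break → 8 h 6 min

8.10 hours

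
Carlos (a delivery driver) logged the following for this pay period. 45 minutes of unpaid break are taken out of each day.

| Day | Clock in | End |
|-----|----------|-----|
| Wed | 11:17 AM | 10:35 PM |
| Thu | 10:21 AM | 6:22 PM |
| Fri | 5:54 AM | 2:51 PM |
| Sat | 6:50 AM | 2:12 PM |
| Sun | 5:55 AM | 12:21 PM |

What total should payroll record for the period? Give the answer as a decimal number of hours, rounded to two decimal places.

Wed: 11:17 AM–10:35 PM = 11 h 18 min; less 45 min break → 10 h 33 min
Thu: 10:21 AM–6:22 PM = 8 h 1 min; less 45 min break → 7 h 16 min
Fri: 5:54 AM–2:51 PM = 8 h 57 min; less 45 min break → 8 h 12 min
Sat: 6:50 AM–2:12 PM = 7 h 22 min; less 45 min break → 6 h 37 min
Sun: 5:55 AM–12:21 PM = 6 h 26 min; less 45 min break → 5 h 41 min
Total: 10 h 33 min + 7 h 16 min + 8 h 12 min + 6 h 37 min + 5 h 41 min = 38 h 19 min.

38.32 hours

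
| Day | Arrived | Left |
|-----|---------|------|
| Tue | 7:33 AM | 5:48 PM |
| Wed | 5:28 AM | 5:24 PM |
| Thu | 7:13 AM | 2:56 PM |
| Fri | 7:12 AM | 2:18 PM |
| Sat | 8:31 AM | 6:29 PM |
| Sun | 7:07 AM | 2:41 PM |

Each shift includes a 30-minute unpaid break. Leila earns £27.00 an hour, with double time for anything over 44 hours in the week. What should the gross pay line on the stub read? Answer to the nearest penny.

Tue: 7:33 AM–5:48 PM = 10 h 15 min; less 30 min break → 9 h 45 min
Wed: 5:28 AM–5:24 PM = 11 h 56 min; less 30 min break → 11 h 26 min
Thu: 7:13 AM–2:56 PM = 7 h 43 min; less 30 min break → 7 h 13 min
Fri: 7:12 AM–2:18 PM = 7 h 6 min; less 30 min break → 6 h 36 min
Sat: 8:31 AM–6:29 PM = 9 h 58 min; less 30 min break → 9 h 28 min
Sun: 7:07 AM–2:41 PM = 7 h 34 min; less 30 min break → 7 h 4 min
Total worked: 51 h 32 min = 3092 min.
Regular 44 h 0 min = 2640 min at £27.00/h; overtime 7 h 32 min = 452 min at £54.00/h.
Pay = (2640 × £27.00 + 452 × £54.00) ÷ 60 = £1594.80.

£1594.80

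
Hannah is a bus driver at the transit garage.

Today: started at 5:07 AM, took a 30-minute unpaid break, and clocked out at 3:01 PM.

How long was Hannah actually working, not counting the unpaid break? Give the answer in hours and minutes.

Today: 5:07 AM–3:01 PM = 9 h 54 min; less 30 min break → 9 h 24 min

9 h 24 min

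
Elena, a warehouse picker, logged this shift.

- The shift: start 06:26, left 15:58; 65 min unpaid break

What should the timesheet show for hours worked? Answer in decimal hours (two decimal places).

8.45 hours

The shift: 06:26–15:58 = 9 h 32 min; less 65 min break → 8 h 27 min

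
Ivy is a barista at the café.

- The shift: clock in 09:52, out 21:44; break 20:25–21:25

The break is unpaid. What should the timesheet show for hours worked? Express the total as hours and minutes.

10 h 52 min

The shift: 09:52–21:44 = 11 h 52 min; less 60 min break → 10 h 52 min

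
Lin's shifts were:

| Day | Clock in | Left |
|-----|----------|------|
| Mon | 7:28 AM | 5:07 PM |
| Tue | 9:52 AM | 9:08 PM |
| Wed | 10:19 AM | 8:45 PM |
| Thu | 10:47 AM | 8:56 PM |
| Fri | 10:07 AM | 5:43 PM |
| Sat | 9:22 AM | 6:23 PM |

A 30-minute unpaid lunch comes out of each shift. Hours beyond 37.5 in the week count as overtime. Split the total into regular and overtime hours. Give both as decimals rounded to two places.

Regular 37.50 hours, overtime 17.62 hours

Mon: 7:28 AM–5:07 PM = 9 h 39 min; less 30 min break → 9 h 9 min
Tue: 9:52 AM–9:08 PM = 11 h 16 min; less 30 min break → 10 h 46 min
Wed: 10:19 AM–8:45 PM = 10 h 26 min; less 30 min break → 9 h 56 min
Thu: 10:47 AM–8:56 PM = 10 h 9 min; less 30 min break → 9 h 39 min
Fri: 10:07 AM–5:43 PM = 7 h 36 min; less 30 min break → 7 h 6 min
Sat: 9:22 AM–6:23 PM = 9 h 1 min; less 30 min break → 8 h 31 min
Total worked: 55 h 7 min = 55.12 h.
Threshold 37.5 h → overtime 17 h 37 min, regular 37 h 30 min.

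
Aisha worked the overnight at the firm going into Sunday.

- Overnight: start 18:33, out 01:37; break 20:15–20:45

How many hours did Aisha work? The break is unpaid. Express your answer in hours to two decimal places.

Overnight: 18:33 → midnight = 5 h 27 min; midnight → 01:37 = 1 h 37 min; span 7 h 4 min; less 30 min break → 6 h 34 min

6.57 hours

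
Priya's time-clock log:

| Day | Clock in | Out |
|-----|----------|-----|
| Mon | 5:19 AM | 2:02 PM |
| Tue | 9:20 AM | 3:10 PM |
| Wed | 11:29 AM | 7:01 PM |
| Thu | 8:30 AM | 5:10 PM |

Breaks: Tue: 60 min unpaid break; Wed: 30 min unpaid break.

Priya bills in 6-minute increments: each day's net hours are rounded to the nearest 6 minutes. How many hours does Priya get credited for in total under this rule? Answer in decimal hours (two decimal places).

29.20 hours

Mon: 5:19 AM–2:02 PM = 8 h 43 min → rounds to 8 h 42 min
Tue: 9:20 AM–3:10 PM = 5 h 50 min − 60 min = 4 h 50 min → rounds to 4 h 48 min
Wed: 11:29 AM–7:01 PM = 7 h 32 min − 30 min = 7 h 2 min → rounds to 7 h 0 min
Thu: 8:30 AM–5:10 PM = 8 h 40 min → rounds to 8 h 42 min
Total credited: 29 h 12 min.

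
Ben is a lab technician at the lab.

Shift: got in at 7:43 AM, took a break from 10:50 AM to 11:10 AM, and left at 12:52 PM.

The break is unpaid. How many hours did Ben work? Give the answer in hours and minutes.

4 h 49 min

Shift: 7:43 AM–12:52 PM = 5 h 9 min; less 20 min break → 4 h 49 min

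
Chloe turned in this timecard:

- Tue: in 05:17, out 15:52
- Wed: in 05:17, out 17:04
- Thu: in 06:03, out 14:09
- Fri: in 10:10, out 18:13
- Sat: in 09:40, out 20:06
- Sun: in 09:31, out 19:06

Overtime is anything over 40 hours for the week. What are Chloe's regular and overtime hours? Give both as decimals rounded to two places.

Tue: 05:17–15:52 = 10 h 35 min
Wed: 05:17–17:04 = 11 h 47 min
Thu: 06:03–14:09 = 8 h 6 min
Fri: 10:10–18:13 = 8 h 3 min
Sat: 09:40–20:06 = 10 h 26 min
Sun: 09:31–19:06 = 9 h 35 min
Total worked: 58 h 32 min = 58.53 h.
Threshold 40 h → overtime 18 h 32 min, regular 40 h 0 min.

Regular 40.00 hours, overtime 18.53 hours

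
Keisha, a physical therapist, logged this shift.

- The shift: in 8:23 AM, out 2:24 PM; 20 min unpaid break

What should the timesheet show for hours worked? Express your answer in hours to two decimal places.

The shift: 8:23 AM–2:24 PM = 6 h 1 min; less 20 min break → 5 h 41 min

5.68 hours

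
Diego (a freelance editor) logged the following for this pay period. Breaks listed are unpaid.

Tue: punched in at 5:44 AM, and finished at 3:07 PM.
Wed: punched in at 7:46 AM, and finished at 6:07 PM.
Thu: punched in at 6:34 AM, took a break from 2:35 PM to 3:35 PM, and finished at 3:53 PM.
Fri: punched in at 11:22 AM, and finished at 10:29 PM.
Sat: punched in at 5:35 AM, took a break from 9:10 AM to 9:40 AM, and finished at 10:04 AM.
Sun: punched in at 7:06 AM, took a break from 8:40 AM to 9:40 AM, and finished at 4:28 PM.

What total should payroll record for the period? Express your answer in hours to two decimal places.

Tue: 5:44 AM–3:07 PM = 9 h 23 min
Wed: 7:46 AM–6:07 PM = 10 h 21 min
Thu: 6:34 AM–3:53 PM = 9 h 19 min; less 60 min break → 8 h 19 min
Fri: 11:22 AM–10:29 PM = 11 h 7 min
Sat: 5:35 AM–10:04 AM = 4 h 29 min; less 30 min break → 3 h 59 min
Sun: 7:06 AM–4:28 PM = 9 h 22 min; less 60 min break → 8 h 22 min
Total: 9 h 23 min + 10 h 21 min + 8 h 19 min + 11 h 7 min + 3 h 59 min + 8 h 22 min = 51 h 31 min.

51.52 hours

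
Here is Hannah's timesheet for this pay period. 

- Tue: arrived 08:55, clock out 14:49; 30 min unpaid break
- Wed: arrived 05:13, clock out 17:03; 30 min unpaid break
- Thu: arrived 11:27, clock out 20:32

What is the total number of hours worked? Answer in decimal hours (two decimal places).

25.82 hours

Tue: 08:55–14:49 = 5 h 54 min; less 30 min break → 5 h 24 min
Wed: 05:13–17:03 = 11 h 50 min; less 30 min break → 11 h 20 min
Thu: 11:27–20:32 = 9 h 5 min
Total: 5 h 24 min + 11 h 20 min + 9 h 5 min = 25 h 49 min.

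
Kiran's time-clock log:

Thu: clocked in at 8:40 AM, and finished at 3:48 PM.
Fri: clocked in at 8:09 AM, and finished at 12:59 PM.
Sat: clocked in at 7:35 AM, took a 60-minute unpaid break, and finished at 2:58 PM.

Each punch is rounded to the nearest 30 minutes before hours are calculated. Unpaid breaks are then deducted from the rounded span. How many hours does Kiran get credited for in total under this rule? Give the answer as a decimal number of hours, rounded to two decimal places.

19.00 hours

Thu: in 8:40 AM→8:30 AM, out 3:48 PM→4:00 PM; 7 h 30 min
Fri: in 8:09 AM→8:00 AM, out 12:59 PM→1:00 PM; 5 h 0 min
Sat: in 7:35 AM→7:30 AM, out 2:58 PM→3:00 PM; 7 h 30 min − 60 min = 6 h 30 min
Total credited: 19 h 0 min.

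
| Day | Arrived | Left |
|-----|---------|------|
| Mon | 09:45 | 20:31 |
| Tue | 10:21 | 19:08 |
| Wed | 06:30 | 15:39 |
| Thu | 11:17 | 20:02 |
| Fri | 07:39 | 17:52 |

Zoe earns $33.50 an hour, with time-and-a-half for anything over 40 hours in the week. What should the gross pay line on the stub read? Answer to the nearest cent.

$1725.25

Mon: 09:45–20:31 = 10 h 46 min
Tue: 10:21–19:08 = 8 h 47 min
Wed: 06:30–15:39 = 9 h 9 min
Thu: 11:17–20:02 = 8 h 45 min
Fri: 07:39–17:52 = 10 h 13 min
Total worked: 47 h 40 min = 2860 min.
Regular 40 h 0 min = 2400 min at $33.50/h; overtime 7 h 40 min = 460 min at $50.25/h.
Pay = (2400 × $33.50 + 460 × $50.25) ÷ 60 = $1725.25.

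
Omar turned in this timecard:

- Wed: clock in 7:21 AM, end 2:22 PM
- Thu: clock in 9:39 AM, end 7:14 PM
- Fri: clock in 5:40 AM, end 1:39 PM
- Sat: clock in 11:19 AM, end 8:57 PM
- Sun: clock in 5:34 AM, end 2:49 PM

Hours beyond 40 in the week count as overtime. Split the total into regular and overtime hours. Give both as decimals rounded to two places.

Wed: 7:21 AM–2:22 PM = 7 h 1 min
Thu: 9:39 AM–7:14 PM = 9 h 35 min
Fri: 5:40 AM–1:39 PM = 7 h 59 min
Sat: 11:19 AM–8:57 PM = 9 h 38 min
Sun: 5:34 AM–2:49 PM = 9 h 15 min
Total worked: 43 h 28 min = 43.47 h.
Threshold 40 h → overtime 3 h 28 min, regular 40 h 0 min.

Regular 40.00 hours, overtime 3.47 hours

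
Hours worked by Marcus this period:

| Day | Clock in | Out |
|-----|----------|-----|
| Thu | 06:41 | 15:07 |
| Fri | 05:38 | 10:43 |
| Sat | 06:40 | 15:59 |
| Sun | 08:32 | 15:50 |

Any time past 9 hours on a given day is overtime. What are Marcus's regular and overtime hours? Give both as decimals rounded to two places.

Thu: 06:41–15:07 = 8 h 26 min
Fri: 05:38–10:43 = 5 h 5 min
Sat: 06:40–15:59 = 9 h 19 min
Sun: 08:32–15:50 = 7 h 18 min
Thu reg 8 h 26 min / OT 0 h 0 min; Fri reg 5 h 5 min / OT 0 h 0 min; Sat reg 9 h 0 min / OT 0 h 19 min; Sun reg 7 h 18 min / OT 0 h 0 min.
Totals: regular 29 h 49 min, overtime 0 h 19 min.

Regular 29.82 hours, overtime 0.32 hours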